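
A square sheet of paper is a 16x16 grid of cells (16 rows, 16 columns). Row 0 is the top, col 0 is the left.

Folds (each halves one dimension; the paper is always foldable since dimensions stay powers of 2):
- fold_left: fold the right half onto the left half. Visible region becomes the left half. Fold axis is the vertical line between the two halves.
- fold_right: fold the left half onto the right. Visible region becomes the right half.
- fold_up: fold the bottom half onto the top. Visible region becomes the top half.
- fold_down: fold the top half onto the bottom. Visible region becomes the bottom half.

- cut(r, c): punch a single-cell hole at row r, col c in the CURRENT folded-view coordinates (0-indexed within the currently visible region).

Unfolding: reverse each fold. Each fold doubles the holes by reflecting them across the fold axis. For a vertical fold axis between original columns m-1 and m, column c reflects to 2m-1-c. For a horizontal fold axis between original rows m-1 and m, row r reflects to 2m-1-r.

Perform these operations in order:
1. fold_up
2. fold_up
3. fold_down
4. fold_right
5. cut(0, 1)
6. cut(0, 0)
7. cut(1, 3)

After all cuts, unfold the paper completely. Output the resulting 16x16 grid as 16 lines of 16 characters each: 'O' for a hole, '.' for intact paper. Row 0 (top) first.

Op 1 fold_up: fold axis h@8; visible region now rows[0,8) x cols[0,16) = 8x16
Op 2 fold_up: fold axis h@4; visible region now rows[0,4) x cols[0,16) = 4x16
Op 3 fold_down: fold axis h@2; visible region now rows[2,4) x cols[0,16) = 2x16
Op 4 fold_right: fold axis v@8; visible region now rows[2,4) x cols[8,16) = 2x8
Op 5 cut(0, 1): punch at orig (2,9); cuts so far [(2, 9)]; region rows[2,4) x cols[8,16) = 2x8
Op 6 cut(0, 0): punch at orig (2,8); cuts so far [(2, 8), (2, 9)]; region rows[2,4) x cols[8,16) = 2x8
Op 7 cut(1, 3): punch at orig (3,11); cuts so far [(2, 8), (2, 9), (3, 11)]; region rows[2,4) x cols[8,16) = 2x8
Unfold 1 (reflect across v@8): 6 holes -> [(2, 6), (2, 7), (2, 8), (2, 9), (3, 4), (3, 11)]
Unfold 2 (reflect across h@2): 12 holes -> [(0, 4), (0, 11), (1, 6), (1, 7), (1, 8), (1, 9), (2, 6), (2, 7), (2, 8), (2, 9), (3, 4), (3, 11)]
Unfold 3 (reflect across h@4): 24 holes -> [(0, 4), (0, 11), (1, 6), (1, 7), (1, 8), (1, 9), (2, 6), (2, 7), (2, 8), (2, 9), (3, 4), (3, 11), (4, 4), (4, 11), (5, 6), (5, 7), (5, 8), (5, 9), (6, 6), (6, 7), (6, 8), (6, 9), (7, 4), (7, 11)]
Unfold 4 (reflect across h@8): 48 holes -> [(0, 4), (0, 11), (1, 6), (1, 7), (1, 8), (1, 9), (2, 6), (2, 7), (2, 8), (2, 9), (3, 4), (3, 11), (4, 4), (4, 11), (5, 6), (5, 7), (5, 8), (5, 9), (6, 6), (6, 7), (6, 8), (6, 9), (7, 4), (7, 11), (8, 4), (8, 11), (9, 6), (9, 7), (9, 8), (9, 9), (10, 6), (10, 7), (10, 8), (10, 9), (11, 4), (11, 11), (12, 4), (12, 11), (13, 6), (13, 7), (13, 8), (13, 9), (14, 6), (14, 7), (14, 8), (14, 9), (15, 4), (15, 11)]

Answer: ....O......O....
......OOOO......
......OOOO......
....O......O....
....O......O....
......OOOO......
......OOOO......
....O......O....
....O......O....
......OOOO......
......OOOO......
....O......O....
....O......O....
......OOOO......
......OOOO......
....O......O....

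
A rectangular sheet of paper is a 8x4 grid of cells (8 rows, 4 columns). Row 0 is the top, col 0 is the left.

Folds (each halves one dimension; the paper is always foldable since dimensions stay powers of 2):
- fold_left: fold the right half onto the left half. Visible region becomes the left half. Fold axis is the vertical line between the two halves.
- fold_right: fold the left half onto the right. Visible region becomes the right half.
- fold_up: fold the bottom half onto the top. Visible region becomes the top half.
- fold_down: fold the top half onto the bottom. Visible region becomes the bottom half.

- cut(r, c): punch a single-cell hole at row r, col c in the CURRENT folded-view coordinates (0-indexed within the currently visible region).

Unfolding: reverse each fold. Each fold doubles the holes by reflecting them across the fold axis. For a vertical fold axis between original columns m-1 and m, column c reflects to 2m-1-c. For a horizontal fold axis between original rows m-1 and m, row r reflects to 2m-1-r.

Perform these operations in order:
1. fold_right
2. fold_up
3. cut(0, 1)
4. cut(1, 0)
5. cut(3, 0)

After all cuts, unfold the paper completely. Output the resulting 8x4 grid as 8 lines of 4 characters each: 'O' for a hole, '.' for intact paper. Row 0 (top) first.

Answer: O..O
.OO.
....
.OO.
.OO.
....
.OO.
O..O

Derivation:
Op 1 fold_right: fold axis v@2; visible region now rows[0,8) x cols[2,4) = 8x2
Op 2 fold_up: fold axis h@4; visible region now rows[0,4) x cols[2,4) = 4x2
Op 3 cut(0, 1): punch at orig (0,3); cuts so far [(0, 3)]; region rows[0,4) x cols[2,4) = 4x2
Op 4 cut(1, 0): punch at orig (1,2); cuts so far [(0, 3), (1, 2)]; region rows[0,4) x cols[2,4) = 4x2
Op 5 cut(3, 0): punch at orig (3,2); cuts so far [(0, 3), (1, 2), (3, 2)]; region rows[0,4) x cols[2,4) = 4x2
Unfold 1 (reflect across h@4): 6 holes -> [(0, 3), (1, 2), (3, 2), (4, 2), (6, 2), (7, 3)]
Unfold 2 (reflect across v@2): 12 holes -> [(0, 0), (0, 3), (1, 1), (1, 2), (3, 1), (3, 2), (4, 1), (4, 2), (6, 1), (6, 2), (7, 0), (7, 3)]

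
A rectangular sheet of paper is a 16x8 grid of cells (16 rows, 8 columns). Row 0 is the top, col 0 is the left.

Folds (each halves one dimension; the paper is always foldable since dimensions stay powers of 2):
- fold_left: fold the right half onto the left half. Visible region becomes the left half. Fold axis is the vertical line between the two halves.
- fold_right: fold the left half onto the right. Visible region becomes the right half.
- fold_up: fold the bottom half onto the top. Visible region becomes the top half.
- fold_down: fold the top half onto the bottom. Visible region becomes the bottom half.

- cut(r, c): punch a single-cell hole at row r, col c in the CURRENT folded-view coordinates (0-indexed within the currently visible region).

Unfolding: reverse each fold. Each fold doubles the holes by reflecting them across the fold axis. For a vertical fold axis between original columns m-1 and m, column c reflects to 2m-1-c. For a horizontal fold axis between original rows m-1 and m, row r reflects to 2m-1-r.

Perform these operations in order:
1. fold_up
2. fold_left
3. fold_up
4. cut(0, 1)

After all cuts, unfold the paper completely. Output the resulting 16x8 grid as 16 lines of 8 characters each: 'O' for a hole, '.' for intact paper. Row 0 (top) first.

Op 1 fold_up: fold axis h@8; visible region now rows[0,8) x cols[0,8) = 8x8
Op 2 fold_left: fold axis v@4; visible region now rows[0,8) x cols[0,4) = 8x4
Op 3 fold_up: fold axis h@4; visible region now rows[0,4) x cols[0,4) = 4x4
Op 4 cut(0, 1): punch at orig (0,1); cuts so far [(0, 1)]; region rows[0,4) x cols[0,4) = 4x4
Unfold 1 (reflect across h@4): 2 holes -> [(0, 1), (7, 1)]
Unfold 2 (reflect across v@4): 4 holes -> [(0, 1), (0, 6), (7, 1), (7, 6)]
Unfold 3 (reflect across h@8): 8 holes -> [(0, 1), (0, 6), (7, 1), (7, 6), (8, 1), (8, 6), (15, 1), (15, 6)]

Answer: .O....O.
........
........
........
........
........
........
.O....O.
.O....O.
........
........
........
........
........
........
.O....O.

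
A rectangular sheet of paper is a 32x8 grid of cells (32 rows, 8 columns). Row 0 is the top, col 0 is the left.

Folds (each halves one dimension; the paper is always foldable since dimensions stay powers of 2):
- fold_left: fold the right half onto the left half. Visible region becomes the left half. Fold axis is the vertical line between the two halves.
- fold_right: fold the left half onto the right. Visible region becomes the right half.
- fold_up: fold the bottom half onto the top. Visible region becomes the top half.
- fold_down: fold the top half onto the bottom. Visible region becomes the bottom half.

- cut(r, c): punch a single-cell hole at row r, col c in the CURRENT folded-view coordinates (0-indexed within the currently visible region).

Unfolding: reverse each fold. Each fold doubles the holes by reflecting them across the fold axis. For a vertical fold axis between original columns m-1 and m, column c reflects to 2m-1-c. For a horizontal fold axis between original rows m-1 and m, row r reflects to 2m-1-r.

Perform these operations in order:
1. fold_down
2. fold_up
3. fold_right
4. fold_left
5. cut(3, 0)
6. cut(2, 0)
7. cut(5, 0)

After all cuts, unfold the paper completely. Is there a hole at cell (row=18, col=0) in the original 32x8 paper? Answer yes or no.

Answer: yes

Derivation:
Op 1 fold_down: fold axis h@16; visible region now rows[16,32) x cols[0,8) = 16x8
Op 2 fold_up: fold axis h@24; visible region now rows[16,24) x cols[0,8) = 8x8
Op 3 fold_right: fold axis v@4; visible region now rows[16,24) x cols[4,8) = 8x4
Op 4 fold_left: fold axis v@6; visible region now rows[16,24) x cols[4,6) = 8x2
Op 5 cut(3, 0): punch at orig (19,4); cuts so far [(19, 4)]; region rows[16,24) x cols[4,6) = 8x2
Op 6 cut(2, 0): punch at orig (18,4); cuts so far [(18, 4), (19, 4)]; region rows[16,24) x cols[4,6) = 8x2
Op 7 cut(5, 0): punch at orig (21,4); cuts so far [(18, 4), (19, 4), (21, 4)]; region rows[16,24) x cols[4,6) = 8x2
Unfold 1 (reflect across v@6): 6 holes -> [(18, 4), (18, 7), (19, 4), (19, 7), (21, 4), (21, 7)]
Unfold 2 (reflect across v@4): 12 holes -> [(18, 0), (18, 3), (18, 4), (18, 7), (19, 0), (19, 3), (19, 4), (19, 7), (21, 0), (21, 3), (21, 4), (21, 7)]
Unfold 3 (reflect across h@24): 24 holes -> [(18, 0), (18, 3), (18, 4), (18, 7), (19, 0), (19, 3), (19, 4), (19, 7), (21, 0), (21, 3), (21, 4), (21, 7), (26, 0), (26, 3), (26, 4), (26, 7), (28, 0), (28, 3), (28, 4), (28, 7), (29, 0), (29, 3), (29, 4), (29, 7)]
Unfold 4 (reflect across h@16): 48 holes -> [(2, 0), (2, 3), (2, 4), (2, 7), (3, 0), (3, 3), (3, 4), (3, 7), (5, 0), (5, 3), (5, 4), (5, 7), (10, 0), (10, 3), (10, 4), (10, 7), (12, 0), (12, 3), (12, 4), (12, 7), (13, 0), (13, 3), (13, 4), (13, 7), (18, 0), (18, 3), (18, 4), (18, 7), (19, 0), (19, 3), (19, 4), (19, 7), (21, 0), (21, 3), (21, 4), (21, 7), (26, 0), (26, 3), (26, 4), (26, 7), (28, 0), (28, 3), (28, 4), (28, 7), (29, 0), (29, 3), (29, 4), (29, 7)]
Holes: [(2, 0), (2, 3), (2, 4), (2, 7), (3, 0), (3, 3), (3, 4), (3, 7), (5, 0), (5, 3), (5, 4), (5, 7), (10, 0), (10, 3), (10, 4), (10, 7), (12, 0), (12, 3), (12, 4), (12, 7), (13, 0), (13, 3), (13, 4), (13, 7), (18, 0), (18, 3), (18, 4), (18, 7), (19, 0), (19, 3), (19, 4), (19, 7), (21, 0), (21, 3), (21, 4), (21, 7), (26, 0), (26, 3), (26, 4), (26, 7), (28, 0), (28, 3), (28, 4), (28, 7), (29, 0), (29, 3), (29, 4), (29, 7)]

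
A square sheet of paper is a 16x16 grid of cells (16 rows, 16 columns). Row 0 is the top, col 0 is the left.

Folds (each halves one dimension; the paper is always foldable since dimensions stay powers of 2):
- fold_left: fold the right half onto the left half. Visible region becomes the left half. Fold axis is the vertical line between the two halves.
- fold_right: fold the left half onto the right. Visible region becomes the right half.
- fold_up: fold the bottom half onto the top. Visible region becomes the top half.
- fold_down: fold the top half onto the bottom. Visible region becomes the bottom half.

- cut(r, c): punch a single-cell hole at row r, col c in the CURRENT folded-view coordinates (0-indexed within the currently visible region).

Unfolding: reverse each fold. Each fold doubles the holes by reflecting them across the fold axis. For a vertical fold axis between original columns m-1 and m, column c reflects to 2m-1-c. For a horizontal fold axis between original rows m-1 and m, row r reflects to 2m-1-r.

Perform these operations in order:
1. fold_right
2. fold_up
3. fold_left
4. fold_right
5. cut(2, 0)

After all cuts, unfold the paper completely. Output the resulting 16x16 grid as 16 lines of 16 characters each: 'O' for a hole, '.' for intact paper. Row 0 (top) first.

Op 1 fold_right: fold axis v@8; visible region now rows[0,16) x cols[8,16) = 16x8
Op 2 fold_up: fold axis h@8; visible region now rows[0,8) x cols[8,16) = 8x8
Op 3 fold_left: fold axis v@12; visible region now rows[0,8) x cols[8,12) = 8x4
Op 4 fold_right: fold axis v@10; visible region now rows[0,8) x cols[10,12) = 8x2
Op 5 cut(2, 0): punch at orig (2,10); cuts so far [(2, 10)]; region rows[0,8) x cols[10,12) = 8x2
Unfold 1 (reflect across v@10): 2 holes -> [(2, 9), (2, 10)]
Unfold 2 (reflect across v@12): 4 holes -> [(2, 9), (2, 10), (2, 13), (2, 14)]
Unfold 3 (reflect across h@8): 8 holes -> [(2, 9), (2, 10), (2, 13), (2, 14), (13, 9), (13, 10), (13, 13), (13, 14)]
Unfold 4 (reflect across v@8): 16 holes -> [(2, 1), (2, 2), (2, 5), (2, 6), (2, 9), (2, 10), (2, 13), (2, 14), (13, 1), (13, 2), (13, 5), (13, 6), (13, 9), (13, 10), (13, 13), (13, 14)]

Answer: ................
................
.OO..OO..OO..OO.
................
................
................
................
................
................
................
................
................
................
.OO..OO..OO..OO.
................
................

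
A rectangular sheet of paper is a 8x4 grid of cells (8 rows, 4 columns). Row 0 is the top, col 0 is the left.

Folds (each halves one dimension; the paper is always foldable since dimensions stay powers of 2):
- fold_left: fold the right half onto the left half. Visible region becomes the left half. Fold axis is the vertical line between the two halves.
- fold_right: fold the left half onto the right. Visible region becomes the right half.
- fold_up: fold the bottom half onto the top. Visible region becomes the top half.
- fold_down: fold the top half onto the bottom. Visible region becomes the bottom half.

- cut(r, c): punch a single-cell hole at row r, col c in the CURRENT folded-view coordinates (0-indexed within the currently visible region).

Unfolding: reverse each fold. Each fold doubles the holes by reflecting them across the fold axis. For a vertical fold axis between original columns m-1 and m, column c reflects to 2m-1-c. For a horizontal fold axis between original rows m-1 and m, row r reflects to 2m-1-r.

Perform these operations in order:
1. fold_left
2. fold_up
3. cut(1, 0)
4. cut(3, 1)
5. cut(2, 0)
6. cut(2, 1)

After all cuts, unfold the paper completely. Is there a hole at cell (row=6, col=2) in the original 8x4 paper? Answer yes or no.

Op 1 fold_left: fold axis v@2; visible region now rows[0,8) x cols[0,2) = 8x2
Op 2 fold_up: fold axis h@4; visible region now rows[0,4) x cols[0,2) = 4x2
Op 3 cut(1, 0): punch at orig (1,0); cuts so far [(1, 0)]; region rows[0,4) x cols[0,2) = 4x2
Op 4 cut(3, 1): punch at orig (3,1); cuts so far [(1, 0), (3, 1)]; region rows[0,4) x cols[0,2) = 4x2
Op 5 cut(2, 0): punch at orig (2,0); cuts so far [(1, 0), (2, 0), (3, 1)]; region rows[0,4) x cols[0,2) = 4x2
Op 6 cut(2, 1): punch at orig (2,1); cuts so far [(1, 0), (2, 0), (2, 1), (3, 1)]; region rows[0,4) x cols[0,2) = 4x2
Unfold 1 (reflect across h@4): 8 holes -> [(1, 0), (2, 0), (2, 1), (3, 1), (4, 1), (5, 0), (5, 1), (6, 0)]
Unfold 2 (reflect across v@2): 16 holes -> [(1, 0), (1, 3), (2, 0), (2, 1), (2, 2), (2, 3), (3, 1), (3, 2), (4, 1), (4, 2), (5, 0), (5, 1), (5, 2), (5, 3), (6, 0), (6, 3)]
Holes: [(1, 0), (1, 3), (2, 0), (2, 1), (2, 2), (2, 3), (3, 1), (3, 2), (4, 1), (4, 2), (5, 0), (5, 1), (5, 2), (5, 3), (6, 0), (6, 3)]

Answer: no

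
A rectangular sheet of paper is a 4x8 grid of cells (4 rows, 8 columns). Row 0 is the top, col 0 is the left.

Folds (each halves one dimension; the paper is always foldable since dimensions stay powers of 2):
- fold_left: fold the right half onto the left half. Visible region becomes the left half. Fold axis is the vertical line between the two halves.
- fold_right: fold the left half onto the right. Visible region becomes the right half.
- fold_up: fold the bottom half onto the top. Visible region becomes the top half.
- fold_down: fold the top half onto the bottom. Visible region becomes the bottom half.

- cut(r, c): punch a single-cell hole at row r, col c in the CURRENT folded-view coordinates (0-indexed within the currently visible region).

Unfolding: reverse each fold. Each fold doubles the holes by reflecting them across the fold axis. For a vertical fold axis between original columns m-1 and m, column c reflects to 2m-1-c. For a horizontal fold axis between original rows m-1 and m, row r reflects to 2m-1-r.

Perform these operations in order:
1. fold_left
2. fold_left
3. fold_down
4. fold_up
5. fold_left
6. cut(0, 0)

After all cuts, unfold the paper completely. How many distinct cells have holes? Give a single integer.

Op 1 fold_left: fold axis v@4; visible region now rows[0,4) x cols[0,4) = 4x4
Op 2 fold_left: fold axis v@2; visible region now rows[0,4) x cols[0,2) = 4x2
Op 3 fold_down: fold axis h@2; visible region now rows[2,4) x cols[0,2) = 2x2
Op 4 fold_up: fold axis h@3; visible region now rows[2,3) x cols[0,2) = 1x2
Op 5 fold_left: fold axis v@1; visible region now rows[2,3) x cols[0,1) = 1x1
Op 6 cut(0, 0): punch at orig (2,0); cuts so far [(2, 0)]; region rows[2,3) x cols[0,1) = 1x1
Unfold 1 (reflect across v@1): 2 holes -> [(2, 0), (2, 1)]
Unfold 2 (reflect across h@3): 4 holes -> [(2, 0), (2, 1), (3, 0), (3, 1)]
Unfold 3 (reflect across h@2): 8 holes -> [(0, 0), (0, 1), (1, 0), (1, 1), (2, 0), (2, 1), (3, 0), (3, 1)]
Unfold 4 (reflect across v@2): 16 holes -> [(0, 0), (0, 1), (0, 2), (0, 3), (1, 0), (1, 1), (1, 2), (1, 3), (2, 0), (2, 1), (2, 2), (2, 3), (3, 0), (3, 1), (3, 2), (3, 3)]
Unfold 5 (reflect across v@4): 32 holes -> [(0, 0), (0, 1), (0, 2), (0, 3), (0, 4), (0, 5), (0, 6), (0, 7), (1, 0), (1, 1), (1, 2), (1, 3), (1, 4), (1, 5), (1, 6), (1, 7), (2, 0), (2, 1), (2, 2), (2, 3), (2, 4), (2, 5), (2, 6), (2, 7), (3, 0), (3, 1), (3, 2), (3, 3), (3, 4), (3, 5), (3, 6), (3, 7)]

Answer: 32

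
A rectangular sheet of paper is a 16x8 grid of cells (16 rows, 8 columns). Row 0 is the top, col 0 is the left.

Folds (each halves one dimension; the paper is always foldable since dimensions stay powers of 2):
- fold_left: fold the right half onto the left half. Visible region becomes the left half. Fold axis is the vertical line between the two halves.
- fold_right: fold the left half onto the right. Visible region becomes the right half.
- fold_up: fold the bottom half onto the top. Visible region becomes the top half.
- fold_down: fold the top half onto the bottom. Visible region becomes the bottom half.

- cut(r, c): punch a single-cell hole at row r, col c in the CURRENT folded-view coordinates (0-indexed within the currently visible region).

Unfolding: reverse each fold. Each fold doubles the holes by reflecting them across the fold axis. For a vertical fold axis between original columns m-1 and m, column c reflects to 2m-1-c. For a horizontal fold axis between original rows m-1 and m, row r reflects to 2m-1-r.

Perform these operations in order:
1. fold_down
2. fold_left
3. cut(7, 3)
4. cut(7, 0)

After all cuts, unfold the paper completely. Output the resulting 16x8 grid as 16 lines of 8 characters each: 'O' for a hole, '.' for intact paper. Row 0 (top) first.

Op 1 fold_down: fold axis h@8; visible region now rows[8,16) x cols[0,8) = 8x8
Op 2 fold_left: fold axis v@4; visible region now rows[8,16) x cols[0,4) = 8x4
Op 3 cut(7, 3): punch at orig (15,3); cuts so far [(15, 3)]; region rows[8,16) x cols[0,4) = 8x4
Op 4 cut(7, 0): punch at orig (15,0); cuts so far [(15, 0), (15, 3)]; region rows[8,16) x cols[0,4) = 8x4
Unfold 1 (reflect across v@4): 4 holes -> [(15, 0), (15, 3), (15, 4), (15, 7)]
Unfold 2 (reflect across h@8): 8 holes -> [(0, 0), (0, 3), (0, 4), (0, 7), (15, 0), (15, 3), (15, 4), (15, 7)]

Answer: O..OO..O
........
........
........
........
........
........
........
........
........
........
........
........
........
........
O..OO..O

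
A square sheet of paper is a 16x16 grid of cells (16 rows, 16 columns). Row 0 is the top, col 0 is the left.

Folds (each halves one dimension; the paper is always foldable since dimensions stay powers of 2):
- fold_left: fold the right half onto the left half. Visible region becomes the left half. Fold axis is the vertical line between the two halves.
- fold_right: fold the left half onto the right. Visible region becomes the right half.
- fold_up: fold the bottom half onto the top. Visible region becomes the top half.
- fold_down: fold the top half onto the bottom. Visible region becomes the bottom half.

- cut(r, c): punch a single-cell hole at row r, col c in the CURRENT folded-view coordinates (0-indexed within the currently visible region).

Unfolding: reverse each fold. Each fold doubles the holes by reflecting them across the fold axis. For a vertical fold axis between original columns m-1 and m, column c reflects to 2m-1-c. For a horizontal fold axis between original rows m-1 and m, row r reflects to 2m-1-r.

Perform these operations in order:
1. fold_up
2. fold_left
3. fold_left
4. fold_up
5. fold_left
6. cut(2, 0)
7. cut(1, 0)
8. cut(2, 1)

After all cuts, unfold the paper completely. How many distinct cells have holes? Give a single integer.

Answer: 96

Derivation:
Op 1 fold_up: fold axis h@8; visible region now rows[0,8) x cols[0,16) = 8x16
Op 2 fold_left: fold axis v@8; visible region now rows[0,8) x cols[0,8) = 8x8
Op 3 fold_left: fold axis v@4; visible region now rows[0,8) x cols[0,4) = 8x4
Op 4 fold_up: fold axis h@4; visible region now rows[0,4) x cols[0,4) = 4x4
Op 5 fold_left: fold axis v@2; visible region now rows[0,4) x cols[0,2) = 4x2
Op 6 cut(2, 0): punch at orig (2,0); cuts so far [(2, 0)]; region rows[0,4) x cols[0,2) = 4x2
Op 7 cut(1, 0): punch at orig (1,0); cuts so far [(1, 0), (2, 0)]; region rows[0,4) x cols[0,2) = 4x2
Op 8 cut(2, 1): punch at orig (2,1); cuts so far [(1, 0), (2, 0), (2, 1)]; region rows[0,4) x cols[0,2) = 4x2
Unfold 1 (reflect across v@2): 6 holes -> [(1, 0), (1, 3), (2, 0), (2, 1), (2, 2), (2, 3)]
Unfold 2 (reflect across h@4): 12 holes -> [(1, 0), (1, 3), (2, 0), (2, 1), (2, 2), (2, 3), (5, 0), (5, 1), (5, 2), (5, 3), (6, 0), (6, 3)]
Unfold 3 (reflect across v@4): 24 holes -> [(1, 0), (1, 3), (1, 4), (1, 7), (2, 0), (2, 1), (2, 2), (2, 3), (2, 4), (2, 5), (2, 6), (2, 7), (5, 0), (5, 1), (5, 2), (5, 3), (5, 4), (5, 5), (5, 6), (5, 7), (6, 0), (6, 3), (6, 4), (6, 7)]
Unfold 4 (reflect across v@8): 48 holes -> [(1, 0), (1, 3), (1, 4), (1, 7), (1, 8), (1, 11), (1, 12), (1, 15), (2, 0), (2, 1), (2, 2), (2, 3), (2, 4), (2, 5), (2, 6), (2, 7), (2, 8), (2, 9), (2, 10), (2, 11), (2, 12), (2, 13), (2, 14), (2, 15), (5, 0), (5, 1), (5, 2), (5, 3), (5, 4), (5, 5), (5, 6), (5, 7), (5, 8), (5, 9), (5, 10), (5, 11), (5, 12), (5, 13), (5, 14), (5, 15), (6, 0), (6, 3), (6, 4), (6, 7), (6, 8), (6, 11), (6, 12), (6, 15)]
Unfold 5 (reflect across h@8): 96 holes -> [(1, 0), (1, 3), (1, 4), (1, 7), (1, 8), (1, 11), (1, 12), (1, 15), (2, 0), (2, 1), (2, 2), (2, 3), (2, 4), (2, 5), (2, 6), (2, 7), (2, 8), (2, 9), (2, 10), (2, 11), (2, 12), (2, 13), (2, 14), (2, 15), (5, 0), (5, 1), (5, 2), (5, 3), (5, 4), (5, 5), (5, 6), (5, 7), (5, 8), (5, 9), (5, 10), (5, 11), (5, 12), (5, 13), (5, 14), (5, 15), (6, 0), (6, 3), (6, 4), (6, 7), (6, 8), (6, 11), (6, 12), (6, 15), (9, 0), (9, 3), (9, 4), (9, 7), (9, 8), (9, 11), (9, 12), (9, 15), (10, 0), (10, 1), (10, 2), (10, 3), (10, 4), (10, 5), (10, 6), (10, 7), (10, 8), (10, 9), (10, 10), (10, 11), (10, 12), (10, 13), (10, 14), (10, 15), (13, 0), (13, 1), (13, 2), (13, 3), (13, 4), (13, 5), (13, 6), (13, 7), (13, 8), (13, 9), (13, 10), (13, 11), (13, 12), (13, 13), (13, 14), (13, 15), (14, 0), (14, 3), (14, 4), (14, 7), (14, 8), (14, 11), (14, 12), (14, 15)]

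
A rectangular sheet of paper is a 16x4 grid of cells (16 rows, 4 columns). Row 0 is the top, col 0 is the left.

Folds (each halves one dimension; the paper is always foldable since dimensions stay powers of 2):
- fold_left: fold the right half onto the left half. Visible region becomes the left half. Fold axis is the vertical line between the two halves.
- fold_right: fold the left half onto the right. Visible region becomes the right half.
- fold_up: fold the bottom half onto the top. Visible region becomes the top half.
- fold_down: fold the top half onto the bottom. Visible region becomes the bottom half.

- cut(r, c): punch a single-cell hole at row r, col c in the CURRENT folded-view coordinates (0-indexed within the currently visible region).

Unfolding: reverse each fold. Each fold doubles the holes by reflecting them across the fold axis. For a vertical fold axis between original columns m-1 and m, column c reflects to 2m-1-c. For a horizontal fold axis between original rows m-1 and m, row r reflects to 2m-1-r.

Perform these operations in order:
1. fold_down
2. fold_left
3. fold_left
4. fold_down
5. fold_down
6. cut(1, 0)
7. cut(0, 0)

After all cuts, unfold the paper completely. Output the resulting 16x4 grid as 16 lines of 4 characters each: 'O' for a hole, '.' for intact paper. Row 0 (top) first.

Answer: OOOO
OOOO
OOOO
OOOO
OOOO
OOOO
OOOO
OOOO
OOOO
OOOO
OOOO
OOOO
OOOO
OOOO
OOOO
OOOO

Derivation:
Op 1 fold_down: fold axis h@8; visible region now rows[8,16) x cols[0,4) = 8x4
Op 2 fold_left: fold axis v@2; visible region now rows[8,16) x cols[0,2) = 8x2
Op 3 fold_left: fold axis v@1; visible region now rows[8,16) x cols[0,1) = 8x1
Op 4 fold_down: fold axis h@12; visible region now rows[12,16) x cols[0,1) = 4x1
Op 5 fold_down: fold axis h@14; visible region now rows[14,16) x cols[0,1) = 2x1
Op 6 cut(1, 0): punch at orig (15,0); cuts so far [(15, 0)]; region rows[14,16) x cols[0,1) = 2x1
Op 7 cut(0, 0): punch at orig (14,0); cuts so far [(14, 0), (15, 0)]; region rows[14,16) x cols[0,1) = 2x1
Unfold 1 (reflect across h@14): 4 holes -> [(12, 0), (13, 0), (14, 0), (15, 0)]
Unfold 2 (reflect across h@12): 8 holes -> [(8, 0), (9, 0), (10, 0), (11, 0), (12, 0), (13, 0), (14, 0), (15, 0)]
Unfold 3 (reflect across v@1): 16 holes -> [(8, 0), (8, 1), (9, 0), (9, 1), (10, 0), (10, 1), (11, 0), (11, 1), (12, 0), (12, 1), (13, 0), (13, 1), (14, 0), (14, 1), (15, 0), (15, 1)]
Unfold 4 (reflect across v@2): 32 holes -> [(8, 0), (8, 1), (8, 2), (8, 3), (9, 0), (9, 1), (9, 2), (9, 3), (10, 0), (10, 1), (10, 2), (10, 3), (11, 0), (11, 1), (11, 2), (11, 3), (12, 0), (12, 1), (12, 2), (12, 3), (13, 0), (13, 1), (13, 2), (13, 3), (14, 0), (14, 1), (14, 2), (14, 3), (15, 0), (15, 1), (15, 2), (15, 3)]
Unfold 5 (reflect across h@8): 64 holes -> [(0, 0), (0, 1), (0, 2), (0, 3), (1, 0), (1, 1), (1, 2), (1, 3), (2, 0), (2, 1), (2, 2), (2, 3), (3, 0), (3, 1), (3, 2), (3, 3), (4, 0), (4, 1), (4, 2), (4, 3), (5, 0), (5, 1), (5, 2), (5, 3), (6, 0), (6, 1), (6, 2), (6, 3), (7, 0), (7, 1), (7, 2), (7, 3), (8, 0), (8, 1), (8, 2), (8, 3), (9, 0), (9, 1), (9, 2), (9, 3), (10, 0), (10, 1), (10, 2), (10, 3), (11, 0), (11, 1), (11, 2), (11, 3), (12, 0), (12, 1), (12, 2), (12, 3), (13, 0), (13, 1), (13, 2), (13, 3), (14, 0), (14, 1), (14, 2), (14, 3), (15, 0), (15, 1), (15, 2), (15, 3)]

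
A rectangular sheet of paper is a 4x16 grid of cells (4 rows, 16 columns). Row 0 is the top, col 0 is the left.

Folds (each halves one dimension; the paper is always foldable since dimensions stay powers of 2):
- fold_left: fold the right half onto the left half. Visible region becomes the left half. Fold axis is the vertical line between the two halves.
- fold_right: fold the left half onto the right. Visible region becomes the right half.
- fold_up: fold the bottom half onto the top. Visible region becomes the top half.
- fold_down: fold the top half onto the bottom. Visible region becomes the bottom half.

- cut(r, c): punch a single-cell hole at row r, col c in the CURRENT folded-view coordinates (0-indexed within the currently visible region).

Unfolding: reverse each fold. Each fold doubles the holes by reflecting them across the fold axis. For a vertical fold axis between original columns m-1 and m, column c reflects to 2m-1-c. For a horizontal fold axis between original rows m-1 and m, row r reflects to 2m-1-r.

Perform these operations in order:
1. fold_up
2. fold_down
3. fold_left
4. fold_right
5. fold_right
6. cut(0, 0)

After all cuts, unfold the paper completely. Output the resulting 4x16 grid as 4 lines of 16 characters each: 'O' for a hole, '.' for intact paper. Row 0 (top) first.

Op 1 fold_up: fold axis h@2; visible region now rows[0,2) x cols[0,16) = 2x16
Op 2 fold_down: fold axis h@1; visible region now rows[1,2) x cols[0,16) = 1x16
Op 3 fold_left: fold axis v@8; visible region now rows[1,2) x cols[0,8) = 1x8
Op 4 fold_right: fold axis v@4; visible region now rows[1,2) x cols[4,8) = 1x4
Op 5 fold_right: fold axis v@6; visible region now rows[1,2) x cols[6,8) = 1x2
Op 6 cut(0, 0): punch at orig (1,6); cuts so far [(1, 6)]; region rows[1,2) x cols[6,8) = 1x2
Unfold 1 (reflect across v@6): 2 holes -> [(1, 5), (1, 6)]
Unfold 2 (reflect across v@4): 4 holes -> [(1, 1), (1, 2), (1, 5), (1, 6)]
Unfold 3 (reflect across v@8): 8 holes -> [(1, 1), (1, 2), (1, 5), (1, 6), (1, 9), (1, 10), (1, 13), (1, 14)]
Unfold 4 (reflect across h@1): 16 holes -> [(0, 1), (0, 2), (0, 5), (0, 6), (0, 9), (0, 10), (0, 13), (0, 14), (1, 1), (1, 2), (1, 5), (1, 6), (1, 9), (1, 10), (1, 13), (1, 14)]
Unfold 5 (reflect across h@2): 32 holes -> [(0, 1), (0, 2), (0, 5), (0, 6), (0, 9), (0, 10), (0, 13), (0, 14), (1, 1), (1, 2), (1, 5), (1, 6), (1, 9), (1, 10), (1, 13), (1, 14), (2, 1), (2, 2), (2, 5), (2, 6), (2, 9), (2, 10), (2, 13), (2, 14), (3, 1), (3, 2), (3, 5), (3, 6), (3, 9), (3, 10), (3, 13), (3, 14)]

Answer: .OO..OO..OO..OO.
.OO..OO..OO..OO.
.OO..OO..OO..OO.
.OO..OO..OO..OO.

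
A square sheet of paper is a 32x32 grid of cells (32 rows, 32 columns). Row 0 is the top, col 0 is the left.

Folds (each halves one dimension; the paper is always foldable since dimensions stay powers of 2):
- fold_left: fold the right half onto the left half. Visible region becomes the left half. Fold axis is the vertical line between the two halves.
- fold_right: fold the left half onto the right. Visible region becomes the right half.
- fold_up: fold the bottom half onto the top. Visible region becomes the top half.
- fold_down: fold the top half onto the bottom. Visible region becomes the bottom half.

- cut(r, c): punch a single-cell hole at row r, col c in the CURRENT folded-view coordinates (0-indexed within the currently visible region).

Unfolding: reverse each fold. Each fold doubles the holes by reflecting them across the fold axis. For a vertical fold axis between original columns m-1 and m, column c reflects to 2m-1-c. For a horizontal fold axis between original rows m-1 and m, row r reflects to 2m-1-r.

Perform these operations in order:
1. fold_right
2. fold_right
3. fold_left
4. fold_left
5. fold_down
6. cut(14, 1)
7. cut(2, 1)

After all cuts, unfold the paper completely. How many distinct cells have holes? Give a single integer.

Answer: 64

Derivation:
Op 1 fold_right: fold axis v@16; visible region now rows[0,32) x cols[16,32) = 32x16
Op 2 fold_right: fold axis v@24; visible region now rows[0,32) x cols[24,32) = 32x8
Op 3 fold_left: fold axis v@28; visible region now rows[0,32) x cols[24,28) = 32x4
Op 4 fold_left: fold axis v@26; visible region now rows[0,32) x cols[24,26) = 32x2
Op 5 fold_down: fold axis h@16; visible region now rows[16,32) x cols[24,26) = 16x2
Op 6 cut(14, 1): punch at orig (30,25); cuts so far [(30, 25)]; region rows[16,32) x cols[24,26) = 16x2
Op 7 cut(2, 1): punch at orig (18,25); cuts so far [(18, 25), (30, 25)]; region rows[16,32) x cols[24,26) = 16x2
Unfold 1 (reflect across h@16): 4 holes -> [(1, 25), (13, 25), (18, 25), (30, 25)]
Unfold 2 (reflect across v@26): 8 holes -> [(1, 25), (1, 26), (13, 25), (13, 26), (18, 25), (18, 26), (30, 25), (30, 26)]
Unfold 3 (reflect across v@28): 16 holes -> [(1, 25), (1, 26), (1, 29), (1, 30), (13, 25), (13, 26), (13, 29), (13, 30), (18, 25), (18, 26), (18, 29), (18, 30), (30, 25), (30, 26), (30, 29), (30, 30)]
Unfold 4 (reflect across v@24): 32 holes -> [(1, 17), (1, 18), (1, 21), (1, 22), (1, 25), (1, 26), (1, 29), (1, 30), (13, 17), (13, 18), (13, 21), (13, 22), (13, 25), (13, 26), (13, 29), (13, 30), (18, 17), (18, 18), (18, 21), (18, 22), (18, 25), (18, 26), (18, 29), (18, 30), (30, 17), (30, 18), (30, 21), (30, 22), (30, 25), (30, 26), (30, 29), (30, 30)]
Unfold 5 (reflect across v@16): 64 holes -> [(1, 1), (1, 2), (1, 5), (1, 6), (1, 9), (1, 10), (1, 13), (1, 14), (1, 17), (1, 18), (1, 21), (1, 22), (1, 25), (1, 26), (1, 29), (1, 30), (13, 1), (13, 2), (13, 5), (13, 6), (13, 9), (13, 10), (13, 13), (13, 14), (13, 17), (13, 18), (13, 21), (13, 22), (13, 25), (13, 26), (13, 29), (13, 30), (18, 1), (18, 2), (18, 5), (18, 6), (18, 9), (18, 10), (18, 13), (18, 14), (18, 17), (18, 18), (18, 21), (18, 22), (18, 25), (18, 26), (18, 29), (18, 30), (30, 1), (30, 2), (30, 5), (30, 6), (30, 9), (30, 10), (30, 13), (30, 14), (30, 17), (30, 18), (30, 21), (30, 22), (30, 25), (30, 26), (30, 29), (30, 30)]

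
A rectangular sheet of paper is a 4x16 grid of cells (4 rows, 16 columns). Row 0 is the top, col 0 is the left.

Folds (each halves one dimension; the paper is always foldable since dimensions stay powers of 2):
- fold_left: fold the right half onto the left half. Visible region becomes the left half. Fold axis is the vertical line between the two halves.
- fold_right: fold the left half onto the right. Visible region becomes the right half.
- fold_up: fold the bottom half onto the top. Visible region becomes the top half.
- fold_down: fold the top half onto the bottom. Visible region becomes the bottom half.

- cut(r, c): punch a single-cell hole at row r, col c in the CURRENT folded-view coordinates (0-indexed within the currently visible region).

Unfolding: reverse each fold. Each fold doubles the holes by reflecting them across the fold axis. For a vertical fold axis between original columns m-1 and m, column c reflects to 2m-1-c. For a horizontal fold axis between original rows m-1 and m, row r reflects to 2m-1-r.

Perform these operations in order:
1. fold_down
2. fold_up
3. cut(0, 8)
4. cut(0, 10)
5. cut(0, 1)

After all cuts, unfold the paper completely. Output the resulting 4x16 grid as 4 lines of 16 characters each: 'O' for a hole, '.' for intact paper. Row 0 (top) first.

Answer: .O......O.O.....
.O......O.O.....
.O......O.O.....
.O......O.O.....

Derivation:
Op 1 fold_down: fold axis h@2; visible region now rows[2,4) x cols[0,16) = 2x16
Op 2 fold_up: fold axis h@3; visible region now rows[2,3) x cols[0,16) = 1x16
Op 3 cut(0, 8): punch at orig (2,8); cuts so far [(2, 8)]; region rows[2,3) x cols[0,16) = 1x16
Op 4 cut(0, 10): punch at orig (2,10); cuts so far [(2, 8), (2, 10)]; region rows[2,3) x cols[0,16) = 1x16
Op 5 cut(0, 1): punch at orig (2,1); cuts so far [(2, 1), (2, 8), (2, 10)]; region rows[2,3) x cols[0,16) = 1x16
Unfold 1 (reflect across h@3): 6 holes -> [(2, 1), (2, 8), (2, 10), (3, 1), (3, 8), (3, 10)]
Unfold 2 (reflect across h@2): 12 holes -> [(0, 1), (0, 8), (0, 10), (1, 1), (1, 8), (1, 10), (2, 1), (2, 8), (2, 10), (3, 1), (3, 8), (3, 10)]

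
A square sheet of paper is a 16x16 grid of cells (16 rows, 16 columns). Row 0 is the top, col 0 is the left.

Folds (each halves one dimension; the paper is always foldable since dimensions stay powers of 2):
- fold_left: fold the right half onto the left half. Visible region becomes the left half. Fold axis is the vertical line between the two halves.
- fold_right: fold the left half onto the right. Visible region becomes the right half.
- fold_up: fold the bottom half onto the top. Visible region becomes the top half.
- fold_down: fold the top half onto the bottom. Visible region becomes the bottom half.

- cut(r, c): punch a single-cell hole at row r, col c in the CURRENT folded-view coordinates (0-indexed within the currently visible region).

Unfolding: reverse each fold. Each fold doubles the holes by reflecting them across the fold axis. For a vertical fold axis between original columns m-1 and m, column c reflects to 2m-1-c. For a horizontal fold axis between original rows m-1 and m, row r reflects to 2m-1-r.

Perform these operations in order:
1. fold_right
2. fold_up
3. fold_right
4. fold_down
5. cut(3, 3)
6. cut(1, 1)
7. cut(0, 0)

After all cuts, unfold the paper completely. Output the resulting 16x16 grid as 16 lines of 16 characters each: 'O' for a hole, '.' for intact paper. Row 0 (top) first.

Op 1 fold_right: fold axis v@8; visible region now rows[0,16) x cols[8,16) = 16x8
Op 2 fold_up: fold axis h@8; visible region now rows[0,8) x cols[8,16) = 8x8
Op 3 fold_right: fold axis v@12; visible region now rows[0,8) x cols[12,16) = 8x4
Op 4 fold_down: fold axis h@4; visible region now rows[4,8) x cols[12,16) = 4x4
Op 5 cut(3, 3): punch at orig (7,15); cuts so far [(7, 15)]; region rows[4,8) x cols[12,16) = 4x4
Op 6 cut(1, 1): punch at orig (5,13); cuts so far [(5, 13), (7, 15)]; region rows[4,8) x cols[12,16) = 4x4
Op 7 cut(0, 0): punch at orig (4,12); cuts so far [(4, 12), (5, 13), (7, 15)]; region rows[4,8) x cols[12,16) = 4x4
Unfold 1 (reflect across h@4): 6 holes -> [(0, 15), (2, 13), (3, 12), (4, 12), (5, 13), (7, 15)]
Unfold 2 (reflect across v@12): 12 holes -> [(0, 8), (0, 15), (2, 10), (2, 13), (3, 11), (3, 12), (4, 11), (4, 12), (5, 10), (5, 13), (7, 8), (7, 15)]
Unfold 3 (reflect across h@8): 24 holes -> [(0, 8), (0, 15), (2, 10), (2, 13), (3, 11), (3, 12), (4, 11), (4, 12), (5, 10), (5, 13), (7, 8), (7, 15), (8, 8), (8, 15), (10, 10), (10, 13), (11, 11), (11, 12), (12, 11), (12, 12), (13, 10), (13, 13), (15, 8), (15, 15)]
Unfold 4 (reflect across v@8): 48 holes -> [(0, 0), (0, 7), (0, 8), (0, 15), (2, 2), (2, 5), (2, 10), (2, 13), (3, 3), (3, 4), (3, 11), (3, 12), (4, 3), (4, 4), (4, 11), (4, 12), (5, 2), (5, 5), (5, 10), (5, 13), (7, 0), (7, 7), (7, 8), (7, 15), (8, 0), (8, 7), (8, 8), (8, 15), (10, 2), (10, 5), (10, 10), (10, 13), (11, 3), (11, 4), (11, 11), (11, 12), (12, 3), (12, 4), (12, 11), (12, 12), (13, 2), (13, 5), (13, 10), (13, 13), (15, 0), (15, 7), (15, 8), (15, 15)]

Answer: O......OO......O
................
..O..O....O..O..
...OO......OO...
...OO......OO...
..O..O....O..O..
................
O......OO......O
O......OO......O
................
..O..O....O..O..
...OO......OO...
...OO......OO...
..O..O....O..O..
................
O......OO......O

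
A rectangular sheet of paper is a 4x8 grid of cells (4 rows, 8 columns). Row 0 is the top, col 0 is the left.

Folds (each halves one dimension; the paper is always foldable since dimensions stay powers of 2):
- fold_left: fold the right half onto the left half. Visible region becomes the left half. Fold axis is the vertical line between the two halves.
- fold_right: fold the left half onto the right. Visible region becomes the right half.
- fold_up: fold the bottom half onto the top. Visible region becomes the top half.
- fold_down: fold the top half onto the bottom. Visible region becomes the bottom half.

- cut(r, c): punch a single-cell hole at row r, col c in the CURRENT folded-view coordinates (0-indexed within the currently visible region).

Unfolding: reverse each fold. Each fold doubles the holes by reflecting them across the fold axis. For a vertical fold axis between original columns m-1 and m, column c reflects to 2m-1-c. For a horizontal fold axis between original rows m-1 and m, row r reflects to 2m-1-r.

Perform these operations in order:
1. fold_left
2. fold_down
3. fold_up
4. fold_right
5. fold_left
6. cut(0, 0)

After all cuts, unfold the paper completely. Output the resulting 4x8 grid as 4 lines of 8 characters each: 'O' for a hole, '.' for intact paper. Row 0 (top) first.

Answer: OOOOOOOO
OOOOOOOO
OOOOOOOO
OOOOOOOO

Derivation:
Op 1 fold_left: fold axis v@4; visible region now rows[0,4) x cols[0,4) = 4x4
Op 2 fold_down: fold axis h@2; visible region now rows[2,4) x cols[0,4) = 2x4
Op 3 fold_up: fold axis h@3; visible region now rows[2,3) x cols[0,4) = 1x4
Op 4 fold_right: fold axis v@2; visible region now rows[2,3) x cols[2,4) = 1x2
Op 5 fold_left: fold axis v@3; visible region now rows[2,3) x cols[2,3) = 1x1
Op 6 cut(0, 0): punch at orig (2,2); cuts so far [(2, 2)]; region rows[2,3) x cols[2,3) = 1x1
Unfold 1 (reflect across v@3): 2 holes -> [(2, 2), (2, 3)]
Unfold 2 (reflect across v@2): 4 holes -> [(2, 0), (2, 1), (2, 2), (2, 3)]
Unfold 3 (reflect across h@3): 8 holes -> [(2, 0), (2, 1), (2, 2), (2, 3), (3, 0), (3, 1), (3, 2), (3, 3)]
Unfold 4 (reflect across h@2): 16 holes -> [(0, 0), (0, 1), (0, 2), (0, 3), (1, 0), (1, 1), (1, 2), (1, 3), (2, 0), (2, 1), (2, 2), (2, 3), (3, 0), (3, 1), (3, 2), (3, 3)]
Unfold 5 (reflect across v@4): 32 holes -> [(0, 0), (0, 1), (0, 2), (0, 3), (0, 4), (0, 5), (0, 6), (0, 7), (1, 0), (1, 1), (1, 2), (1, 3), (1, 4), (1, 5), (1, 6), (1, 7), (2, 0), (2, 1), (2, 2), (2, 3), (2, 4), (2, 5), (2, 6), (2, 7), (3, 0), (3, 1), (3, 2), (3, 3), (3, 4), (3, 5), (3, 6), (3, 7)]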